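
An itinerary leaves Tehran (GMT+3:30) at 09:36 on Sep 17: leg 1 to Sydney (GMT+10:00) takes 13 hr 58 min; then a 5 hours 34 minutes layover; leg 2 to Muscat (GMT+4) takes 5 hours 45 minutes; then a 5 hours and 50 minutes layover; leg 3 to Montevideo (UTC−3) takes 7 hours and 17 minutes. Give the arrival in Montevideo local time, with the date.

17:30 on Sep 18

Convert departure to UTC: 09:36 − 3:30 = 06:06 UTC on Sep 17.
Add 13 hours and 58 minutes leg 1 → 20:04 UTC.
Add 5 hours 34 minutes layover in Sydney → 01:38 UTC (Sep 18).
Add 5 hours 45 minutes leg 2 → 07:23 UTC.
Add 5 hours 50 minutes layover in Muscat → 13:13 UTC.
Add 7 hours and 17 minutes leg 3 → 20:30 UTC.
Montevideo is UTC−3:00, so local arrival = 20:30 − 3:00 = 17:30 on Sep 18.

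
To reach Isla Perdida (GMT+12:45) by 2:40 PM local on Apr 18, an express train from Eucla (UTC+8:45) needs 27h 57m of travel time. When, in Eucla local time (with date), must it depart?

6:43 AM on Apr 17

Target arrival in UTC: 2:40 PM − 12:45 = 1:55 AM on Apr 18.
Subtract 27 hours and 57 minutes → departure 9:58 PM UTC on Apr 16.
Eucla is UTC+8:45: 9:58 PM + 8:45 = 6:43 AM on Apr 17.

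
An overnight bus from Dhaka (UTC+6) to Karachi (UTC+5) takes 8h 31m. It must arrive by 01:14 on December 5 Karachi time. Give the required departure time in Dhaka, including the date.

17:43 on Dec 4

Target arrival in UTC: 01:14 − 5:00 = 20:14 on Dec 4.
Subtract 8 hours 31 minutes → departure 11:43 UTC on Dec 4.
Dhaka is UTC+6:00: 11:43 + 6:00 = 17:43 on Dec 4.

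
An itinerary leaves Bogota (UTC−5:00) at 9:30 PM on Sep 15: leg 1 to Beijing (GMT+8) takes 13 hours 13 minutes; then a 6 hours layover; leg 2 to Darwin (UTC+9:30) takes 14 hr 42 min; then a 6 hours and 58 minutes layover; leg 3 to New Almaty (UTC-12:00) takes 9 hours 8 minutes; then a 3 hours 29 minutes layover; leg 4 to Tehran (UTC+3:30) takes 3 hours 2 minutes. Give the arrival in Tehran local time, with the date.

2:32 PM on September 18

Convert departure to UTC: 9:30 PM + 5:00 = 2:30 AM UTC on Sep 16.
Add 13 hours and 13 minutes leg 1 → 3:43 PM UTC.
Add 6 hours layover in Beijing → 9:43 PM UTC.
Add 14 hours 42 minutes leg 2 → 12:25 PM UTC (Sep 17).
Add 6 hours 58 minutes layover in Darwin → 7:23 PM UTC.
Add 9 hours 8 minutes leg 3 → 4:31 AM UTC (Sep 18).
Add 3 hours 29 minutes layover in New Almaty → 8:00 AM UTC.
Add 3 hours and 2 minutes leg 4 → 11:02 AM UTC.
Tehran is UTC+3:30, so local arrival = 11:02 AM + 3:30 = 2:32 PM on Sep 18.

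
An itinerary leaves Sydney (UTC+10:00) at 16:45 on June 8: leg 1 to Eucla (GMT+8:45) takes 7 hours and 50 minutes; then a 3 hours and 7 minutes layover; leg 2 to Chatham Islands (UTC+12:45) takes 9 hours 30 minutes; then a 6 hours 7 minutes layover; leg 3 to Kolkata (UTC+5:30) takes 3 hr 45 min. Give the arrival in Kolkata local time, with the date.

Convert departure to UTC: 16:45 − 10:00 = 06:45 UTC on Jun 8.
Add 7 hours and 50 minutes leg 1 → 14:35 UTC.
Add 3 hours and 7 minutes layover in Eucla → 17:42 UTC.
Add 9 hours 30 minutes leg 2 → 03:12 UTC (Jun 9).
Add 6 hours 7 minutes layover in Chatham Islands → 09:19 UTC.
Add 3 hours 45 minutes leg 3 → 13:04 UTC.
Kolkata is UTC+5:30, so local arrival = 13:04 + 5:30 = 18:34 on Jun 9.

18:34 on June 9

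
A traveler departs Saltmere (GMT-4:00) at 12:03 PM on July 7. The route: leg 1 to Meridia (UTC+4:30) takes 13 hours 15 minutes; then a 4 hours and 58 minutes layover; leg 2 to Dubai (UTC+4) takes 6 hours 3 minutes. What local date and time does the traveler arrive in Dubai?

Convert departure to UTC: 12:03 PM + 4:00 = 4:03 PM UTC on Jul 7.
Add 13 hours 15 minutes leg 1 → 5:18 AM UTC (Jul 8).
Add 4 hours 58 minutes layover in Meridia → 10:16 AM UTC.
Add 6 hours and 3 minutes leg 2 → 4:19 PM UTC.
Dubai is UTC+4:00, so local arrival = 4:19 PM + 4:00 = 8:19 PM on Jul 8.

8:19 PM on Jul 8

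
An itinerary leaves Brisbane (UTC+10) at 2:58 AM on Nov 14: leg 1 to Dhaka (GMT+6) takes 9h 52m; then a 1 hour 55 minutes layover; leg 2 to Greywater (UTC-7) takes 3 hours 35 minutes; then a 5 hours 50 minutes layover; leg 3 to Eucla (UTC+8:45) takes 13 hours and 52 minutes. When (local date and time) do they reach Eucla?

Convert departure to UTC: 2:58 AM − 10:00 = 4:58 PM UTC on Nov 13.
Add 9 hours and 52 minutes leg 1 → 2:50 AM UTC (Nov 14).
Add 1 hour 55 minutes layover in Dhaka → 4:45 AM UTC.
Add 3 hours 35 minutes leg 2 → 8:20 AM UTC.
Add 5 hours and 50 minutes layover in Greywater → 2:10 PM UTC.
Add 13 hours 52 minutes leg 3 → 4:02 AM UTC (Nov 15).
Eucla is UTC+8:45, so local arrival = 4:02 AM + 8:45 = 12:47 PM on Nov 15.

12:47 PM on November 15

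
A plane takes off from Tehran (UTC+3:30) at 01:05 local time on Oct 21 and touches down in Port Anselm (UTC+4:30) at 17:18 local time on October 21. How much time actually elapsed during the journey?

15 hours 13 minutes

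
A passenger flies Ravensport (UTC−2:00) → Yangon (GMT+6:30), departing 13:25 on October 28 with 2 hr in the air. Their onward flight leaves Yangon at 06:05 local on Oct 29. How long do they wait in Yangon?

6 hours 10 minutes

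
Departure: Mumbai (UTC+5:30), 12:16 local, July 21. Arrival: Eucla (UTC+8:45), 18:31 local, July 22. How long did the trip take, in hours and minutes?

Departure in UTC: 12:16 − 5:30 = 06:46 on Jul 21.
Arrival in UTC: 18:31 − 8:45 = 09:46 on Jul 22.
Elapsed = 09:46 − 06:46 (+1 day) = 27 hours.

27 hours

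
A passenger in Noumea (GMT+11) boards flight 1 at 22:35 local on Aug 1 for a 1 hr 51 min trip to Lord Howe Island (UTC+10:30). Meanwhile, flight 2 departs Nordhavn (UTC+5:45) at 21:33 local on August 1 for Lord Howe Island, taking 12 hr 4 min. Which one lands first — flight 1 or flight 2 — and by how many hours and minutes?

the first, by 14 hours 26 minutes

Flight 1 in UTC: 22:35 − 11:00 = 11:35 on Aug 1.
+1 hour and 51 minutes → arrive 13:26 UTC on Aug 1.
Flight 2 in UTC: 21:33 − 5:45 = 15:48 on Aug 1.
+12 hours 4 minutes → arrive 03:52 UTC on Aug 2.
Flight 1 lands earlier by 14 hours 26 minutes.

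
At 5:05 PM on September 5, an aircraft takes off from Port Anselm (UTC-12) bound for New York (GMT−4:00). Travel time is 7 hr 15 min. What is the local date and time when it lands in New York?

8:20 AM on Sep 6

Convert departure to UTC: 5:05 PM + 12:00 = 5:05 AM UTC on Sep 6.
Add 7 hours 15 minutes travel time → 12:20 PM UTC.
New York is UTC−4:00, so local arrival = 12:20 PM − 4:00 = 8:20 AM on Sep 6.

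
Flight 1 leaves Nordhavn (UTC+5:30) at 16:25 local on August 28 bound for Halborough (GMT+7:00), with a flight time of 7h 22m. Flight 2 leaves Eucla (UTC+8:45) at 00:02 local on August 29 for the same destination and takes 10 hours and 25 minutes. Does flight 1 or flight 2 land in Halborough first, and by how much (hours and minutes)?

Flight 1 in UTC: 16:25 − 5:30 = 10:55 on Aug 28.
+7 hours 22 minutes → arrive 18:17 UTC on Aug 28.
Flight 2 in UTC: 00:02 − 8:45 = 15:17 on Aug 28.
+10 hours 25 minutes → arrive 01:42 UTC on Aug 29.
Flight 1 lands earlier by 7 hours 25 minutes.

the first, by 7 hours 25 minutes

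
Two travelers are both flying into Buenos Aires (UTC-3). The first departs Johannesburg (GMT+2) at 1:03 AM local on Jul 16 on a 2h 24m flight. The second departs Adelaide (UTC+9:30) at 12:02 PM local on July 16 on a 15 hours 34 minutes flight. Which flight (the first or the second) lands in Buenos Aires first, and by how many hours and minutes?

Flight 1 in UTC: 1:03 AM − 2:00 = 11:03 PM on Jul 15.
+2 hours and 24 minutes → arrive 1:27 AM UTC on Jul 16.
Flight 2 in UTC: 12:02 PM − 9:30 = 2:32 AM on Jul 16.
+15 hours and 34 minutes → arrive 6:06 PM UTC on Jul 16.
Flight 1 lands earlier by 16 hours 39 minutes.

the first, by 16 hours 39 minutes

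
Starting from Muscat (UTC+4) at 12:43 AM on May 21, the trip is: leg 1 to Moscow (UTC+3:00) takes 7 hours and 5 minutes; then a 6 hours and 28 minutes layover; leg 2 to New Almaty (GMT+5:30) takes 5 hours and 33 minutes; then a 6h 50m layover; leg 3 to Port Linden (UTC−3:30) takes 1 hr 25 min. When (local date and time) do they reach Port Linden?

8:34 PM on May 21

Convert departure to UTC: 12:43 AM − 4:00 = 8:43 PM UTC on May 20.
Add 7 hours and 5 minutes leg 1 → 3:48 AM UTC (May 21).
Add 6 hours 28 minutes layover in Moscow → 10:16 AM UTC.
Add 5 hours 33 minutes leg 2 → 3:49 PM UTC.
Add 6 hours 50 minutes layover in New Almaty → 10:39 PM UTC.
Add 1 hour 25 minutes leg 3 → 12:04 AM UTC (May 22).
Port Linden is UTC−3:30, so local arrival = 12:04 AM − 3:30 = 8:34 PM on May 21.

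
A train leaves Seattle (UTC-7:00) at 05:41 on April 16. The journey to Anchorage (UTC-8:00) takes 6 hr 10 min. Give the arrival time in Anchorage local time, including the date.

10:51 on April 16

Convert departure to UTC: 05:41 + 7:00 = 12:41 UTC on Apr 16.
Add 6 hours 10 minutes travel time → 18:51 UTC.
Anchorage is UTC−8:00, so local arrival = 18:51 − 8:00 = 10:51 on Apr 16.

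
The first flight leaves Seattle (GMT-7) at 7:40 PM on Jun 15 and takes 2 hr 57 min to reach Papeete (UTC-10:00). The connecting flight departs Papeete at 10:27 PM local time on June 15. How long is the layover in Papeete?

2 hours 50 minutes

Convert departure to UTC: 7:40 PM + 7:00 = 2:40 AM UTC on Jun 16.
Add 2 hours 57 minutes flight time → 5:37 AM UTC.
Papeete is UTC−10:00, so local arrival = 5:37 AM − 10:00 = 7:37 PM on Jun 15.
Layover = 10:27 PM − 7:37 PM = 2 hours 50 minutes.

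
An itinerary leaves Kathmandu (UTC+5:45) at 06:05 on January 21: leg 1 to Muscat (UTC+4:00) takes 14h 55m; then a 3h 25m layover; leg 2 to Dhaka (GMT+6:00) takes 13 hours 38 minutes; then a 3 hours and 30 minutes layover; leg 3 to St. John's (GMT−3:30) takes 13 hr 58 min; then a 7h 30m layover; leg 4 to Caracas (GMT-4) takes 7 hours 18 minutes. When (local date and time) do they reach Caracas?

Convert departure to UTC: 06:05 − 5:45 = 00:20 UTC on Jan 21.
Add 14 hours and 55 minutes leg 1 → 15:15 UTC.
Add 3 hours and 25 minutes layover in Muscat → 18:40 UTC.
Add 13 hours 38 minutes leg 2 → 08:18 UTC (Jan 22).
Add 3 hours and 30 minutes layover in Dhaka → 11:48 UTC.
Add 13 hours 58 minutes leg 3 → 01:46 UTC (Jan 23).
Add 7 hours and 30 minutes layover in St. John's → 09:16 UTC.
Add 7 hours 18 minutes leg 4 → 16:34 UTC.
Caracas is UTC−4:00, so local arrival = 16:34 − 4:00 = 12:34 on Jan 23.

12:34 on January 23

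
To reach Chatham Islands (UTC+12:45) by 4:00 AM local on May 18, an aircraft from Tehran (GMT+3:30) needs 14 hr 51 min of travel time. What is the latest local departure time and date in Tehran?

Target arrival in UTC: 4:00 AM − 12:45 = 3:15 PM on May 17.
Subtract 14 hours and 51 minutes → departure 12:24 AM UTC on May 17.
Tehran is UTC+3:30: 12:24 AM + 3:30 = 3:54 AM on May 17.

3:54 AM on May 17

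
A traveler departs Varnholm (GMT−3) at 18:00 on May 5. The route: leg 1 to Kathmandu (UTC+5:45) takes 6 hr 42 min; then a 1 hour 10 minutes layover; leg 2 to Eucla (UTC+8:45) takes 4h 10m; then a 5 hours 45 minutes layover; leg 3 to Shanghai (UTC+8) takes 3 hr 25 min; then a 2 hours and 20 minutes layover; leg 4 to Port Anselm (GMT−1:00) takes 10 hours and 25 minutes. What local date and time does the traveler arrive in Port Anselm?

05:57 on May 7

Convert departure to UTC: 18:00 + 3:00 = 21:00 UTC on May 5.
Add 6 hours and 42 minutes leg 1 → 03:42 UTC (May 6).
Add 1 hour 10 minutes layover in Kathmandu → 04:52 UTC.
Add 4 hours 10 minutes leg 2 → 09:02 UTC.
Add 5 hours and 45 minutes layover in Eucla → 14:47 UTC.
Add 3 hours 25 minutes leg 3 → 18:12 UTC.
Add 2 hours 20 minutes layover in Shanghai → 20:32 UTC.
Add 10 hours and 25 minutes leg 4 → 06:57 UTC (May 7).
Port Anselm is UTC−1:00, so local arrival = 06:57 − 1:00 = 05:57 on May 7.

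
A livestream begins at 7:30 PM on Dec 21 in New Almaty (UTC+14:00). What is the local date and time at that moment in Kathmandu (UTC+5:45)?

Kathmandu is 8:15 behind New Almaty.
Shift by the zone difference: 7:30 PM − 8:15 = 11:15 AM on Dec 21 in Kathmandu.

11:15 AM on Dec 21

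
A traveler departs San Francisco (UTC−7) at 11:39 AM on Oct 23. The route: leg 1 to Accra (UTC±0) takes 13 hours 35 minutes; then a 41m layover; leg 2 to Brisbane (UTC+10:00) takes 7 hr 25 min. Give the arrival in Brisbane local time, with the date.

Convert departure to UTC: 11:39 AM + 7:00 = 6:39 PM UTC on Oct 23.
Add 13 hours and 35 minutes leg 1 → 8:14 AM UTC (Oct 24).
Add 41 minutes layover in Accra → 8:55 AM UTC.
Add 7 hours 25 minutes leg 2 → 4:20 PM UTC.
Brisbane is UTC+10:00, so local arrival = 4:20 PM + 10:00 = 2:20 AM on Oct 25.

2:20 AM on October 25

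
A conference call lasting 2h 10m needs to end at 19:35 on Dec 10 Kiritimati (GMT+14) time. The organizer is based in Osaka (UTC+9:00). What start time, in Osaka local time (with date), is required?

12:25 on December 10

Target end time in UTC: 19:35 − 14:00 = 05:35 on Dec 10.
Subtract 2 hours and 10 minutes → start 03:25 UTC on Dec 10.
Osaka is UTC+9:00: 03:25 + 9:00 = 12:25 on Dec 10.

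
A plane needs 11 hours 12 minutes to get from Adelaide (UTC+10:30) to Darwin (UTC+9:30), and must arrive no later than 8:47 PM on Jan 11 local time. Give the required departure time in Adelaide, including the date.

10:35 AM on Jan 11

Target arrival in UTC: 8:47 PM − 9:30 = 11:17 AM on Jan 11.
Subtract 11 hours 12 minutes → departure 12:05 AM UTC on Jan 11.
Adelaide is UTC+10:30: 12:05 AM + 10:30 = 10:35 AM on Jan 11.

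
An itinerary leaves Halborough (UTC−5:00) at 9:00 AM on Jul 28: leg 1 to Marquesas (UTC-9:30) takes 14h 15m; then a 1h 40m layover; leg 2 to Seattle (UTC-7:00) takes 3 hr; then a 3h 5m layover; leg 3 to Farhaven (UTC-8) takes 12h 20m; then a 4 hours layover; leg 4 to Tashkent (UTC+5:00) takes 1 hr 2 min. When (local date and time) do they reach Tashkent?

10:22 AM on July 30

Convert departure to UTC: 9:00 AM + 5:00 = 2:00 PM UTC on Jul 28.
Add 14 hours and 15 minutes leg 1 → 4:15 AM UTC (Jul 29).
Add 1 hour 40 minutes layover in Marquesas → 5:55 AM UTC.
Add 3 hours leg 2 → 8:55 AM UTC.
Add 3 hours 5 minutes layover in Seattle → 12:00 PM UTC.
Add 12 hours 20 minutes leg 3 → 12:20 AM UTC (Jul 30).
Add 4 hours layover in Farhaven → 4:20 AM UTC.
Add 1 hour 2 minutes leg 4 → 5:22 AM UTC.
Tashkent is UTC+5:00, so local arrival = 5:22 AM + 5:00 = 10:22 AM on Jul 30.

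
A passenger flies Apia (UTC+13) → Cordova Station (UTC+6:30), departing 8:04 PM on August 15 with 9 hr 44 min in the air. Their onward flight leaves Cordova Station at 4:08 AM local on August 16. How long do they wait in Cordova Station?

Convert departure to UTC: 8:04 PM − 13:00 = 7:04 AM UTC on Aug 15.
Add 9 hours and 44 minutes flight time → 4:48 PM UTC.
Cordova Station is UTC+6:30, so local arrival = 4:48 PM + 6:30 = 11:18 PM on Aug 15.
Layover = 4:08 AM − 11:18 PM (+1 day) = 4 hours 50 minutes.

4 hours 50 minutes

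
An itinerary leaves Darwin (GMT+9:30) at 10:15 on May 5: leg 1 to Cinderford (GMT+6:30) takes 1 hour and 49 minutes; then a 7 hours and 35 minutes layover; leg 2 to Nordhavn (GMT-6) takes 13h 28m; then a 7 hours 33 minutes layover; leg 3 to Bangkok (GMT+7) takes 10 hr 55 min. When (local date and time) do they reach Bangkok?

Convert departure to UTC: 10:15 − 9:30 = 00:45 UTC on May 5.
Add 1 hour and 49 minutes leg 1 → 02:34 UTC.
Add 7 hours 35 minutes layover in Cinderford → 10:09 UTC.
Add 13 hours 28 minutes leg 2 → 23:37 UTC.
Add 7 hours and 33 minutes layover in Nordhavn → 07:10 UTC (May 6).
Add 10 hours 55 minutes leg 3 → 18:05 UTC.
Bangkok is UTC+7:00, so local arrival = 18:05 + 7:00 = 01:05 on May 7.

01:05 on May 7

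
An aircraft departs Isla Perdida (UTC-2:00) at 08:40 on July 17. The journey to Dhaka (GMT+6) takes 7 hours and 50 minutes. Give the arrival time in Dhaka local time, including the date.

Convert departure to UTC: 08:40 + 2:00 = 10:40 UTC on Jul 17.
Add 7 hours and 50 minutes travel time → 18:30 UTC.
Dhaka is UTC+6:00, so local arrival = 18:30 + 6:00 = 00:30 on Jul 18.

00:30 on Jul 18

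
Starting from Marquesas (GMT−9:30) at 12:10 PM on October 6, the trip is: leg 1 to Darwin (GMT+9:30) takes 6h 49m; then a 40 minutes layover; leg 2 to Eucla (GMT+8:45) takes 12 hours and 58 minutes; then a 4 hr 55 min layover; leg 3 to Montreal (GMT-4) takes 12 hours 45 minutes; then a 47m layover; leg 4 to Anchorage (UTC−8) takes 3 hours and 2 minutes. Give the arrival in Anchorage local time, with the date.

Convert departure to UTC: 12:10 PM + 9:30 = 9:40 PM UTC on Oct 6.
Add 6 hours and 49 minutes leg 1 → 4:29 AM UTC (Oct 7).
Add 40 minutes layover in Darwin → 5:09 AM UTC.
Add 12 hours and 58 minutes leg 2 → 6:07 PM UTC.
Add 4 hours 55 minutes layover in Eucla → 11:02 PM UTC.
Add 12 hours and 45 minutes leg 3 → 11:47 AM UTC (Oct 8).
Add 47 minutes layover in Montreal → 12:34 PM UTC.
Add 3 hours and 2 minutes leg 4 → 3:36 PM UTC.
Anchorage is UTC−8:00, so local arrival = 3:36 PM − 8:00 = 7:36 AM on Oct 8.

7:36 AM on October 8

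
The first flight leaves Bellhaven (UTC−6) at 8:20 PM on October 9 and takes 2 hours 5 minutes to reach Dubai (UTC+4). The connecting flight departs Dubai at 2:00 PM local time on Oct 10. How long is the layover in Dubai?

Convert departure to UTC: 8:20 PM + 6:00 = 2:20 AM UTC on Oct 10.
Add 2 hours and 5 minutes flight time → 4:25 AM UTC.
Dubai is UTC+4:00, so local arrival = 4:25 AM + 4:00 = 8:25 AM on Oct 10.
Layover = 2:00 PM − 8:25 AM = 5 hours 35 minutes.

5 hours 35 minutes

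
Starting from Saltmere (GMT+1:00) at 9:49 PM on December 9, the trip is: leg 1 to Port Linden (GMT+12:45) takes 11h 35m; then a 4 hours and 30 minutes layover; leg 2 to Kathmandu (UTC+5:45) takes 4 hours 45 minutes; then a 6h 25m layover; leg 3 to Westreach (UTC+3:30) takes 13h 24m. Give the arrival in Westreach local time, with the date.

4:58 PM on Dec 11

Convert departure to UTC: 9:49 PM − 1:00 = 8:49 PM UTC on Dec 9.
Add 11 hours 35 minutes leg 1 → 8:24 AM UTC (Dec 10).
Add 4 hours 30 minutes layover in Port Linden → 12:54 PM UTC.
Add 4 hours 45 minutes leg 2 → 5:39 PM UTC.
Add 6 hours 25 minutes layover in Kathmandu → 12:04 AM UTC (Dec 11).
Add 13 hours 24 minutes leg 3 → 1:28 PM UTC.
Westreach is UTC+3:30, so local arrival = 1:28 PM + 3:30 = 4:58 PM on Dec 11.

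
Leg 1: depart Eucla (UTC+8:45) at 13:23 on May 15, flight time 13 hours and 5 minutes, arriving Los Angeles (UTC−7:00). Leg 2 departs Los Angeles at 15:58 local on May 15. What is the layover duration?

Convert departure to UTC: 13:23 − 8:45 = 04:38 UTC on May 15.
Add 13 hours and 5 minutes flight time → 17:43 UTC.
Los Angeles is UTC−7:00, so local arrival = 17:43 − 7:00 = 10:43 on May 15.
Layover = 15:58 − 10:43 = 5 hours 15 minutes.

5 hours 15 minutes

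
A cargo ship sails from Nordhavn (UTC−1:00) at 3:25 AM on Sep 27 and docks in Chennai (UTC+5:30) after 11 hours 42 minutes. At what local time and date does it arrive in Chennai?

9:37 PM on September 27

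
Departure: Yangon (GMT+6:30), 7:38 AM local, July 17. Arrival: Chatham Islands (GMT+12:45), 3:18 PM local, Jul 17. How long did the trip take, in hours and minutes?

Departure in UTC: 7:38 AM − 6:30 = 1:08 AM on Jul 17.
Arrival in UTC: 3:18 PM − 12:45 = 2:33 AM on Jul 17.
Elapsed = 2:33 AM − 1:08 AM = 1 hour 25 minutes.

1 hour 25 minutes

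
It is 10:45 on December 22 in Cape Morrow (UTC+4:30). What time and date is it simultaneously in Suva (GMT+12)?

In UTC: 10:45 − 4:30 = 06:15 on Dec 22.
Suva is UTC+12:00: 06:15 + 12:00 = 18:15 on Dec 22.

18:15 on December 22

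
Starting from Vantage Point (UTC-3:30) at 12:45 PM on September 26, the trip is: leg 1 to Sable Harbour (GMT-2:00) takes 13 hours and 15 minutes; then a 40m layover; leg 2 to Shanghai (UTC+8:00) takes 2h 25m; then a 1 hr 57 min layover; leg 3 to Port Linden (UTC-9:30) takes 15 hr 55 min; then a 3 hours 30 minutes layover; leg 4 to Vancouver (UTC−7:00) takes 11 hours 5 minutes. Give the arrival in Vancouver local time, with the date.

Convert departure to UTC: 12:45 PM + 3:30 = 4:15 PM UTC on Sep 26.
Add 13 hours 15 minutes leg 1 → 5:30 AM UTC (Sep 27).
Add 40 minutes layover in Sable Harbour → 6:10 AM UTC.
Add 2 hours 25 minutes leg 2 → 8:35 AM UTC.
Add 1 hour 57 minutes layover in Shanghai → 10:32 AM UTC.
Add 15 hours and 55 minutes leg 3 → 2:27 AM UTC (Sep 28).
Add 3 hours 30 minutes layover in Port Linden → 5:57 AM UTC.
Add 11 hours and 5 minutes leg 4 → 5:02 PM UTC.
Vancouver is UTC−7:00, so local arrival = 5:02 PM − 7:00 = 10:02 AM on Sep 28.

10:02 AM on September 28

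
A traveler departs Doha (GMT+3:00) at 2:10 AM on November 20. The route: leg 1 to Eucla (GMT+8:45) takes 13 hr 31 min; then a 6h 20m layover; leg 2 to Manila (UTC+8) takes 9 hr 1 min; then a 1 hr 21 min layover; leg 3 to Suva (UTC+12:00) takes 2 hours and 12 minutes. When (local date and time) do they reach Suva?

7:35 PM on November 21

Convert departure to UTC: 2:10 AM − 3:00 = 11:10 PM UTC on Nov 19.
Add 13 hours 31 minutes leg 1 → 12:41 PM UTC (Nov 20).
Add 6 hours 20 minutes layover in Eucla → 7:01 PM UTC.
Add 9 hours and 1 minute leg 2 → 4:02 AM UTC (Nov 21).
Add 1 hour 21 minutes layover in Manila → 5:23 AM UTC.
Add 2 hours and 12 minutes leg 3 → 7:35 AM UTC.
Suva is UTC+12:00, so local arrival = 7:35 AM + 12:00 = 7:35 PM on Nov 21.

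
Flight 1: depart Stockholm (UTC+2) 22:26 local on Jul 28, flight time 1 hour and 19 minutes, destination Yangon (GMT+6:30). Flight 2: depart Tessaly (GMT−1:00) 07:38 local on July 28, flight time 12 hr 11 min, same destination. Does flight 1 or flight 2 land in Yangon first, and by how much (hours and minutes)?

the second, by 56 minutes

Flight 1 in UTC: 22:26 − 2:00 = 20:26 on Jul 28.
+1 hour and 19 minutes → arrive 21:45 UTC on Jul 28.
Flight 2 in UTC: 07:38 + 1:00 = 08:38 on Jul 28.
+12 hours 11 minutes → arrive 20:49 UTC on Jul 28.
Flight 2 lands earlier by 56 minutes.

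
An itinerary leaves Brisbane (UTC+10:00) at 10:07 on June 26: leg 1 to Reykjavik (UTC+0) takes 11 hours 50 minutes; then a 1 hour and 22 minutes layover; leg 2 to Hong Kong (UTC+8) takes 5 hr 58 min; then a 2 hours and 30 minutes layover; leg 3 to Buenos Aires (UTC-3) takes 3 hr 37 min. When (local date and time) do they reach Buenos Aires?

Convert departure to UTC: 10:07 − 10:00 = 00:07 UTC on Jun 26.
Add 11 hours 50 minutes leg 1 → 11:57 UTC.
Add 1 hour and 22 minutes layover in Reykjavik → 13:19 UTC.
Add 5 hours and 58 minutes leg 2 → 19:17 UTC.
Add 2 hours 30 minutes layover in Hong Kong → 21:47 UTC.
Add 3 hours 37 minutes leg 3 → 01:24 UTC (Jun 27).
Buenos Aires is UTC−3:00, so local arrival = 01:24 − 3:00 = 22:24 on Jun 26.

22:24 on June 26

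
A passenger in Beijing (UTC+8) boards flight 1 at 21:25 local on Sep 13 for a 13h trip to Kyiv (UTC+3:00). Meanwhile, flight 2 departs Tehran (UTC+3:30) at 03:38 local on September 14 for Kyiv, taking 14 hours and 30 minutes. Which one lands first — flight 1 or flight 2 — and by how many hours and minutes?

the first, by 12 hours 13 minutes

Flight 1 in UTC: 21:25 − 8:00 = 13:25 on Sep 13.
+13 hours → arrive 02:25 UTC on Sep 14.
Flight 2 in UTC: 03:38 − 3:30 = 00:08 on Sep 14.
+14 hours 30 minutes → arrive 14:38 UTC on Sep 14.
Flight 1 lands earlier by 12 hours 13 minutes.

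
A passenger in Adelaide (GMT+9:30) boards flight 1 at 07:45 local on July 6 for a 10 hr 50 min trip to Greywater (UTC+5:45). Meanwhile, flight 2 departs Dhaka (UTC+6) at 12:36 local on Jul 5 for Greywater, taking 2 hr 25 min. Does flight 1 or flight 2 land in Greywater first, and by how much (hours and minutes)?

Flight 1 in UTC: 07:45 − 9:30 = 22:15 on Jul 5.
+10 hours 50 minutes → arrive 09:05 UTC on Jul 6.
Flight 2 in UTC: 12:36 − 6:00 = 06:36 on Jul 5.
+2 hours and 25 minutes → arrive 09:01 UTC on Jul 5.
Flight 2 lands earlier by 24 hours 4 minutes.

the second, by 24 hours 4 minutes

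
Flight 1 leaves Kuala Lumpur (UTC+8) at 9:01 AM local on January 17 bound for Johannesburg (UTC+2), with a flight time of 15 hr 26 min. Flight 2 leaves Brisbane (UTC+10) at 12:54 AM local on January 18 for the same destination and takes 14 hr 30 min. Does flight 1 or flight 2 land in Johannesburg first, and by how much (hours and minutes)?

Flight 1 in UTC: 9:01 AM − 8:00 = 1:01 AM on Jan 17.
+15 hours 26 minutes → arrive 4:27 PM UTC on Jan 17.
Flight 2 in UTC: 12:54 AM − 10:00 = 2:54 PM on Jan 17.
+14 hours and 30 minutes → arrive 5:24 AM UTC on Jan 18.
Flight 1 lands earlier by 12 hours 57 minutes.

the first, by 12 hours 57 minutes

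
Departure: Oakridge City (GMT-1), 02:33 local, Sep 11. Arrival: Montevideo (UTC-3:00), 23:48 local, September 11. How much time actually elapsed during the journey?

23 hours 15 minutes

Departure in UTC: 02:33 + 1:00 = 03:33 on Sep 11.
Arrival in UTC: 23:48 + 3:00 = 02:48 on Sep 12.
Elapsed = 02:48 − 03:33 (+1 day) = 23 hours 15 minutes.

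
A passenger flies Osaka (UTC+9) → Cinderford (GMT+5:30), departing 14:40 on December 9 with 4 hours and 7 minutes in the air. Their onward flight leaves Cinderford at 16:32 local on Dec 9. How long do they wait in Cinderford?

1 hour 15 minutes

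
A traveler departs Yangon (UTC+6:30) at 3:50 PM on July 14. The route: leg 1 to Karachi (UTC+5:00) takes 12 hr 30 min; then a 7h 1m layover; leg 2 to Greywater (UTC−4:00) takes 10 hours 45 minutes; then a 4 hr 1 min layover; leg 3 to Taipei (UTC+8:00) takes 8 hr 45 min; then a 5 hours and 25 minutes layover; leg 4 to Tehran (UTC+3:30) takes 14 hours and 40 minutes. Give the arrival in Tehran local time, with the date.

Convert departure to UTC: 3:50 PM − 6:30 = 9:20 AM UTC on Jul 14.
Add 12 hours 30 minutes leg 1 → 9:50 PM UTC.
Add 7 hours 1 minute layover in Karachi → 4:51 AM UTC (Jul 15).
Add 10 hours and 45 minutes leg 2 → 3:36 PM UTC.
Add 4 hours and 1 minute layover in Greywater → 7:37 PM UTC.
Add 8 hours 45 minutes leg 3 → 4:22 AM UTC (Jul 16).
Add 5 hours 25 minutes layover in Taipei → 9:47 AM UTC.
Add 14 hours 40 minutes leg 4 → 12:27 AM UTC (Jul 17).
Tehran is UTC+3:30, so local arrival = 12:27 AM + 3:30 = 3:57 AM on Jul 17.

3:57 AM on Jul 17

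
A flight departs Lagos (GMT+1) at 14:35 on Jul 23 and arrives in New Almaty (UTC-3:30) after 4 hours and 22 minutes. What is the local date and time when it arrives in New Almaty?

14:27 on July 23

Convert departure to UTC: 14:35 − 1:00 = 13:35 UTC on Jul 23.
Add 4 hours and 22 minutes travel time → 17:57 UTC.
New Almaty is UTC−3:30, so local arrival = 17:57 − 3:30 = 14:27 on Jul 23.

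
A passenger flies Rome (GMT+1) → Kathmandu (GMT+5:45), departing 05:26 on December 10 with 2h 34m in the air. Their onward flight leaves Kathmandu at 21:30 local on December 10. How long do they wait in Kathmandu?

Convert departure to UTC: 05:26 − 1:00 = 04:26 UTC on Dec 10.
Add 2 hours 34 minutes flight time → 07:00 UTC.
Kathmandu is UTC+5:45, so local arrival = 07:00 + 5:45 = 12:45 on Dec 10.
Layover = 21:30 − 12:45 = 8 hours 45 minutes.

8 hours 45 minutes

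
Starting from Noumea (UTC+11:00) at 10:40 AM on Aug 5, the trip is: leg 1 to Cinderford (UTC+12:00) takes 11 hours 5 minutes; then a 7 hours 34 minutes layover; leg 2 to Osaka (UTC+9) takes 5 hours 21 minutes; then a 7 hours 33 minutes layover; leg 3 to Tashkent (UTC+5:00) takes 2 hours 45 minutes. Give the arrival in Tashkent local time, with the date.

2:58 PM on August 6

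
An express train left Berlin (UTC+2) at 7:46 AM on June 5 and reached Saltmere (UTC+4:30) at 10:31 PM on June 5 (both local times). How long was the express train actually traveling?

12 hours 15 minutes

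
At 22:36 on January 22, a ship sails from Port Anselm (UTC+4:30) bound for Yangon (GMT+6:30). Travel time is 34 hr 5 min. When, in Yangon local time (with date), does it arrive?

Yangon is 2:00 ahead of Port Anselm.
After 34 hours 5 minutes it is 08:41 (Jan 24) in Port Anselm.
Shift by the zone difference: 08:41 + 2:00 = 10:41 on Jan 24 in Yangon.

10:41 on January 24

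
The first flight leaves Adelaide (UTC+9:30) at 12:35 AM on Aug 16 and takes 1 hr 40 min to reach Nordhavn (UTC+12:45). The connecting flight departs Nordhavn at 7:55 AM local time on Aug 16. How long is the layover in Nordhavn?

2 hours 25 minutes

Convert departure to UTC: 12:35 AM − 9:30 = 3:05 PM UTC on Aug 15.
Add 1 hour 40 minutes flight time → 4:45 PM UTC.
Nordhavn is UTC+12:45, so local arrival = 4:45 PM + 12:45 = 5:30 AM on Aug 16.
Layover = 7:55 AM − 5:30 AM = 2 hours 25 minutes.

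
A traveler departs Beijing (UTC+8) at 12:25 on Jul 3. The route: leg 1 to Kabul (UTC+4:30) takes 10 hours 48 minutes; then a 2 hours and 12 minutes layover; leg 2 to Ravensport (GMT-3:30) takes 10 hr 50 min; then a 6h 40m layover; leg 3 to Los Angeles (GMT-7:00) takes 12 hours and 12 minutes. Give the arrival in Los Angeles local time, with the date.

Convert departure to UTC: 12:25 − 8:00 = 04:25 UTC on Jul 3.
Add 10 hours and 48 minutes leg 1 → 15:13 UTC.
Add 2 hours and 12 minutes layover in Kabul → 17:25 UTC.
Add 10 hours 50 minutes leg 2 → 04:15 UTC (Jul 4).
Add 6 hours and 40 minutes layover in Ravensport → 10:55 UTC.
Add 12 hours and 12 minutes leg 3 → 23:07 UTC.
Los Angeles is UTC−7:00, so local arrival = 23:07 − 7:00 = 16:07 on Jul 4.

16:07 on Jul 4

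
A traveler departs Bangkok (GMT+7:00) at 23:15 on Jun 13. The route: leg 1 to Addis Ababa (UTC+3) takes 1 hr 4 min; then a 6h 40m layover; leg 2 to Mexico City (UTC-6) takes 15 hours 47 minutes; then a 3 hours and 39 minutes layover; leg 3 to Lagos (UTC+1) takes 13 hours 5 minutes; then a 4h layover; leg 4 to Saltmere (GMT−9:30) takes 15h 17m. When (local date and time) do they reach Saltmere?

18:17 on June 15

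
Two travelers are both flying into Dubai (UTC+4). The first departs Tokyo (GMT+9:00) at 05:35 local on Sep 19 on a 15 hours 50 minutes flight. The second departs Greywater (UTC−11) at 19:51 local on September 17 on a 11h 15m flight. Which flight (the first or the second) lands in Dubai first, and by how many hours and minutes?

Flight 1 in UTC: 05:35 − 9:00 = 20:35 on Sep 18.
+15 hours and 50 minutes → arrive 12:25 UTC on Sep 19.
Flight 2 in UTC: 19:51 + 11:00 = 06:51 on Sep 18.
+11 hours and 15 minutes → arrive 18:06 UTC on Sep 18.
Flight 2 lands earlier by 18 hours 19 minutes.

the second, by 18 hours 19 minutes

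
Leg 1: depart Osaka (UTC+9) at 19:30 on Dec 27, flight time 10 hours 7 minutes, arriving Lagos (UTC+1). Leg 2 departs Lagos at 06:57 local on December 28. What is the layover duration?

Convert departure to UTC: 19:30 − 9:00 = 10:30 UTC on Dec 27.
Add 10 hours and 7 minutes flight time → 20:37 UTC.
Lagos is UTC+1:00, so local arrival = 20:37 + 1:00 = 21:37 on Dec 27.
Layover = 06:57 − 21:37 (+1 day) = 9 hours 20 minutes.

9 hours 20 minutes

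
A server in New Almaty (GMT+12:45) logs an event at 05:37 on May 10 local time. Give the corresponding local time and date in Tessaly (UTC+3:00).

In UTC: 05:37 − 12:45 = 16:52 on May 9.
Tessaly is UTC+3:00: 16:52 + 3:00 = 19:52 on May 9.

19:52 on May 9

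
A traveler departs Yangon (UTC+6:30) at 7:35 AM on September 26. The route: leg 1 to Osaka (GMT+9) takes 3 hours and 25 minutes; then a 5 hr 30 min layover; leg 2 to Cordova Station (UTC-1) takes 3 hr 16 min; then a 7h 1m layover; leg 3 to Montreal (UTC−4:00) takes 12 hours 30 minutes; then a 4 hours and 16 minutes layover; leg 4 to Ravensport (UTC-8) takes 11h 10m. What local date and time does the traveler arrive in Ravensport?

4:13 PM on September 27

Convert departure to UTC: 7:35 AM − 6:30 = 1:05 AM UTC on Sep 26.
Add 3 hours 25 minutes leg 1 → 4:30 AM UTC.
Add 5 hours and 30 minutes layover in Osaka → 10:00 AM UTC.
Add 3 hours and 16 minutes leg 2 → 1:16 PM UTC.
Add 7 hours and 1 minute layover in Cordova Station → 8:17 PM UTC.
Add 12 hours 30 minutes leg 3 → 8:47 AM UTC (Sep 27).
Add 4 hours 16 minutes layover in Montreal → 1:03 PM UTC.
Add 11 hours and 10 minutes leg 4 → 12:13 AM UTC (Sep 28).
Ravensport is UTC−8:00, so local arrival = 12:13 AM − 8:00 = 4:13 PM on Sep 27.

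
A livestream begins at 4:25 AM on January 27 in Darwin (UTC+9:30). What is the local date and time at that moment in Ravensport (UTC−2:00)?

Ravensport is 11:30 behind Darwin.
Shift by the zone difference: 4:25 AM − 11:30 = 4:55 PM on Jan 26 in Ravensport.

4:55 PM on January 26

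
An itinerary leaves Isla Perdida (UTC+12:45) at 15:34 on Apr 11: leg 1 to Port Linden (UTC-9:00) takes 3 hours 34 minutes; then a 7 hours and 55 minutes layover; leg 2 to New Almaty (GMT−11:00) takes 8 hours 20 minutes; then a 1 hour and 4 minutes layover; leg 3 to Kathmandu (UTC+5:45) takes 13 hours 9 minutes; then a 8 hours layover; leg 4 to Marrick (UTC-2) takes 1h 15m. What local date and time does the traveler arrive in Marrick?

Convert departure to UTC: 15:34 − 12:45 = 02:49 UTC on Apr 11.
Add 3 hours 34 minutes leg 1 → 06:23 UTC.
Add 7 hours 55 minutes layover in Port Linden → 14:18 UTC.
Add 8 hours 20 minutes leg 2 → 22:38 UTC.
Add 1 hour and 4 minutes layover in New Almaty → 23:42 UTC.
Add 13 hours and 9 minutes leg 3 → 12:51 UTC (Apr 12).
Add 8 hours layover in Kathmandu → 20:51 UTC.
Add 1 hour 15 minutes leg 4 → 22:06 UTC.
Marrick is UTC−2:00, so local arrival = 22:06 − 2:00 = 20:06 on Apr 12.

20:06 on Apr 12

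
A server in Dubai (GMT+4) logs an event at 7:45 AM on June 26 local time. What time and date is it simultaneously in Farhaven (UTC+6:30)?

In UTC: 7:45 AM − 4:00 = 3:45 AM on Jun 26.
Farhaven is UTC+6:30: 3:45 AM + 6:30 = 10:15 AM on Jun 26.

10:15 AM on June 26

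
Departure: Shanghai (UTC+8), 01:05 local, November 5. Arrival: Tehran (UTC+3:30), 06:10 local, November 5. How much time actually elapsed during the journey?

9 hours 35 minutes

Departure in UTC: 01:05 − 8:00 = 17:05 on Nov 4.
Arrival in UTC: 06:10 − 3:30 = 02:40 on Nov 5.
Elapsed = 02:40 − 17:05 (+1 day) = 9 hours 35 minutes.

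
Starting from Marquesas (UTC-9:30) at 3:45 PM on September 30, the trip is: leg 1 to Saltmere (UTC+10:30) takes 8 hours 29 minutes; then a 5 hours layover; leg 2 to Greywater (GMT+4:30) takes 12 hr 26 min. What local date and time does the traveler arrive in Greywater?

Convert departure to UTC: 3:45 PM + 9:30 = 1:15 AM UTC on Oct 1.
Add 8 hours 29 minutes leg 1 → 9:44 AM UTC.
Add 5 hours layover in Saltmere → 2:44 PM UTC.
Add 12 hours and 26 minutes leg 2 → 3:10 AM UTC (Oct 2).
Greywater is UTC+4:30, so local arrival = 3:10 AM + 4:30 = 7:40 AM on Oct 2.

7:40 AM on October 2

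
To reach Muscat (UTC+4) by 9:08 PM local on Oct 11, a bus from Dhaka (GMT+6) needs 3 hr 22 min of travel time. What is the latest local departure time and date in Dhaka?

7:46 PM on October 11

Target arrival in UTC: 9:08 PM − 4:00 = 5:08 PM on Oct 11.
Subtract 3 hours 22 minutes → departure 1:46 PM UTC on Oct 11.
Dhaka is UTC+6:00: 1:46 PM + 6:00 = 7:46 PM on Oct 11.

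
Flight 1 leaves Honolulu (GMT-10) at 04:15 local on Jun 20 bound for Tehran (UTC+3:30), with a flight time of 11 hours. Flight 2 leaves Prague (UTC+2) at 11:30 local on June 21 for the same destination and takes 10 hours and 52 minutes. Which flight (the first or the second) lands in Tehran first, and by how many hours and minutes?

Flight 1 in UTC: 04:15 + 10:00 = 14:15 on Jun 20.
+11 hours → arrive 01:15 UTC on Jun 21.
Flight 2 in UTC: 11:30 − 2:00 = 09:30 on Jun 21.
+10 hours and 52 minutes → arrive 20:22 UTC on Jun 21.
Flight 1 lands earlier by 19 hours 7 minutes.

the first, by 19 hours 7 minutes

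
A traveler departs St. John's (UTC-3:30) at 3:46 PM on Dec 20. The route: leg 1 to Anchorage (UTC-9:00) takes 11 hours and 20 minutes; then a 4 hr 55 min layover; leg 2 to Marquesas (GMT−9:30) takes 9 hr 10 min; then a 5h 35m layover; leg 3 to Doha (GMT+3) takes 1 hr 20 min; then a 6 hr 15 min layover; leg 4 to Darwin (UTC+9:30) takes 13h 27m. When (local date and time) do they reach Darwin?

8:48 AM on December 23

Convert departure to UTC: 3:46 PM + 3:30 = 7:16 PM UTC on Dec 20.
Add 11 hours 20 minutes leg 1 → 6:36 AM UTC (Dec 21).
Add 4 hours 55 minutes layover in Anchorage → 11:31 AM UTC.
Add 9 hours 10 minutes leg 2 → 8:41 PM UTC.
Add 5 hours 35 minutes layover in Marquesas → 2:16 AM UTC (Dec 22).
Add 1 hour and 20 minutes leg 3 → 3:36 AM UTC.
Add 6 hours 15 minutes layover in Doha → 9:51 AM UTC.
Add 13 hours 27 minutes leg 4 → 11:18 PM UTC.
Darwin is UTC+9:30, so local arrival = 11:18 PM + 9:30 = 8:48 AM on Dec 23.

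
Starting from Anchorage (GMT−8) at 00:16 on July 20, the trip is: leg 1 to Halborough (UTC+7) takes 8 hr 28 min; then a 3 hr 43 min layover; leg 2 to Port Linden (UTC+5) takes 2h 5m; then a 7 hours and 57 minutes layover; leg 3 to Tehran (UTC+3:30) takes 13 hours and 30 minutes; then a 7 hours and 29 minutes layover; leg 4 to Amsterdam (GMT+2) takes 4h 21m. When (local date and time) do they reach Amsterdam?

09:49 on July 22

Convert departure to UTC: 00:16 + 8:00 = 08:16 UTC on Jul 20.
Add 8 hours 28 minutes leg 1 → 16:44 UTC.
Add 3 hours and 43 minutes layover in Halborough → 20:27 UTC.
Add 2 hours 5 minutes leg 2 → 22:32 UTC.
Add 7 hours and 57 minutes layover in Port Linden → 06:29 UTC (Jul 21).
Add 13 hours and 30 minutes leg 3 → 19:59 UTC.
Add 7 hours and 29 minutes layover in Tehran → 03:28 UTC (Jul 22).
Add 4 hours and 21 minutes leg 4 → 07:49 UTC.
Amsterdam is UTC+2:00, so local arrival = 07:49 + 2:00 = 09:49 on Jul 22.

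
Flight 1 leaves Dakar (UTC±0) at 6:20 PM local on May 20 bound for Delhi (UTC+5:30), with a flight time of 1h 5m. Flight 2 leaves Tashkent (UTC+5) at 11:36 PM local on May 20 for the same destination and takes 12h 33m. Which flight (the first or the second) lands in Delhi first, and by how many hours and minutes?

the first, by 11 hours 44 minutes

Flight 1 departs at 6:20 PM UTC (May 20).
+1 hour 5 minutes → arrive 7:25 PM UTC on May 20.
Flight 2 in UTC: 11:36 PM − 5:00 = 6:36 PM on May 20.
+12 hours and 33 minutes → arrive 7:09 AM UTC on May 21.
Flight 1 lands earlier by 11 hours 44 minutes.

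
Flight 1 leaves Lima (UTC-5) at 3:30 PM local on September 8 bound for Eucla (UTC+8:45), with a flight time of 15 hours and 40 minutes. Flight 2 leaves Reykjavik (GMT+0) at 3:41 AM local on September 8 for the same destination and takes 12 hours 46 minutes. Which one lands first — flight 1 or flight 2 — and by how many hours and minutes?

Flight 1 in UTC: 3:30 PM + 5:00 = 8:30 PM on Sep 8.
+15 hours 40 minutes → arrive 12:10 PM UTC on Sep 9.
Flight 2 departs at 3:41 AM UTC (Sep 8).
+12 hours 46 minutes → arrive 4:27 PM UTC on Sep 8.
Flight 2 lands earlier by 19 hours 43 minutes.

the second, by 19 hours 43 minutes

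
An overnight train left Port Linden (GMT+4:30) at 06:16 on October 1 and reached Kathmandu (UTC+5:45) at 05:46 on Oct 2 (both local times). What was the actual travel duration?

Departure in UTC: 06:16 − 4:30 = 01:46 on Oct 1.
Arrival in UTC: 05:46 − 5:45 = 00:01 on Oct 2.
Elapsed = 00:01 − 01:46 (+1 day) = 22 hours 15 minutes.

22 hours 15 minutes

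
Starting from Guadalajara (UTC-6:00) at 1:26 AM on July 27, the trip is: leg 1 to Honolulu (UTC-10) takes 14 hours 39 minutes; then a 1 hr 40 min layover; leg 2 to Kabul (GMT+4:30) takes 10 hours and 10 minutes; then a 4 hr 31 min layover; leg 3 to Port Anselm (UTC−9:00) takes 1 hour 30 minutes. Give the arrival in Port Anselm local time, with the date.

Convert departure to UTC: 1:26 AM + 6:00 = 7:26 AM UTC on Jul 27.
Add 14 hours and 39 minutes leg 1 → 10:05 PM UTC.
Add 1 hour 40 minutes layover in Honolulu → 11:45 PM UTC.
Add 10 hours 10 minutes leg 2 → 9:55 AM UTC (Jul 28).
Add 4 hours 31 minutes layover in Kabul → 2:26 PM UTC.
Add 1 hour 30 minutes leg 3 → 3:56 PM UTC.
Port Anselm is UTC−9:00, so local arrival = 3:56 PM − 9:00 = 6:56 AM on Jul 28.

6:56 AM on July 28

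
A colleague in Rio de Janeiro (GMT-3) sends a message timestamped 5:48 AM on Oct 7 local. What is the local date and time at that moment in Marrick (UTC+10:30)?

In UTC: 5:48 AM + 3:00 = 8:48 AM on Oct 7.
Marrick is UTC+10:30: 8:48 AM + 10:30 = 7:18 PM on Oct 7.

7:18 PM on October 7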